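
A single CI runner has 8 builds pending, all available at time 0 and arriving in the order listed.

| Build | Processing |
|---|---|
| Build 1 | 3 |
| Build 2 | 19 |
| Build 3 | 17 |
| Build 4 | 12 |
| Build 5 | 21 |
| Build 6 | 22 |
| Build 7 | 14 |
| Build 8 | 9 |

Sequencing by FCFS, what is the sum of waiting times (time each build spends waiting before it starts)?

389

FIFO (arrival order): Build 1 Build 2 Build 3 Build 4 Build 5 Build 6 Build 7 Build 8.
Build 1: waits 0, runs 0→3
Build 2: waits 3, runs 3→22
Build 3: waits 22, runs 22→39
Build 4: waits 39, runs 39→51
Build 5: waits 51, runs 51→72
Build 6: waits 72, runs 72→94
Build 7: waits 94, runs 94→108
Build 8: waits 108, runs 108→117
Sum = 0+3+22+39+51+72+94+108 = 389.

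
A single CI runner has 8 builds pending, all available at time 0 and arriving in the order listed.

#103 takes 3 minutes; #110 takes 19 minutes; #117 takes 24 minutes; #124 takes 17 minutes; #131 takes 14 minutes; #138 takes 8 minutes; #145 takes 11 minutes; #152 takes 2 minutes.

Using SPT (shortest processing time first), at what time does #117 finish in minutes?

SPT (increasing processing time): #152 #103 #138 #145 #131 #124 #110 #117.
#152: 0→2
#103: 2→5
#138: 5→13
#145: 13→24
#131: 24→38
#124: 38→55
#110: 55→74
#117: 74→98

98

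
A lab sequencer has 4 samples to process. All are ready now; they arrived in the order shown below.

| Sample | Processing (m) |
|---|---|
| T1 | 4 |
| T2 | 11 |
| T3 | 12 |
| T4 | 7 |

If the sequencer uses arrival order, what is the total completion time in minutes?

FIFO (arrival order): T1 T2 T3 T4.
T1: 0→4
T2: 4→15
T3: 15→27
T4: 27→34
Sum = 4+15+27+34 = 80.

80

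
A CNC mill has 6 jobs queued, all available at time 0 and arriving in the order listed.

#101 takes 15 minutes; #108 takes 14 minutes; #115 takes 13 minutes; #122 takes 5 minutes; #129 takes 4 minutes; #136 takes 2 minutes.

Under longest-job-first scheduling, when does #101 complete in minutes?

LPT (decreasing processing time): #101 #108 #115 #122 #129 #136.
#101: 0→15

15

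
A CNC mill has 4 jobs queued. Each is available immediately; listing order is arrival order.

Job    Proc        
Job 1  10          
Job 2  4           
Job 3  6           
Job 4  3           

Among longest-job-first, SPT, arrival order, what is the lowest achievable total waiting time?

LPT (decreasing processing time): Job 1 Job 3 Job 2 Job 4.
Job 1: waits 0, runs 0→10
Job 3: waits 10, runs 10→16
Job 2: waits 16, runs 16→20
Job 4: waits 20, runs 20→23
Sum = 0+10+16+20 = 46.
SPT (increasing processing time): Job 4 Job 2 Job 3 Job 1.
Job 4: waits 0, runs 0→3
Job 2: waits 3, runs 3→7
Job 3: waits 7, runs 7→13
Job 1: waits 13, runs 13→23
Sum = 0+3+7+13 = 23.
FIFO (arrival order): Job 1 Job 2 Job 3 Job 4.
Job 1: waits 0, runs 0→10
Job 2: waits 10, runs 10→14
Job 3: waits 14, runs 14→20
Job 4: waits 20, runs 20→23
Sum = 0+10+14+20 = 44.
LPT 46, SPT 23, FIFO 44 → minimum 23.

23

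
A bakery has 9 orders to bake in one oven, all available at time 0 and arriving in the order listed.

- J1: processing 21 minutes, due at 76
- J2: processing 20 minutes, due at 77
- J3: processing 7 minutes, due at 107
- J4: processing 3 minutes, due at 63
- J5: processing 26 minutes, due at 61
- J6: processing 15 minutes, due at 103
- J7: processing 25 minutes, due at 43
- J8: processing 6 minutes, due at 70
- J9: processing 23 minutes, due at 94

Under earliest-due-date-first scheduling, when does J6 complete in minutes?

139

EDD (increasing due date): J7 J5 J4 J8 J1 J2 J9 J6 J3.
J7: 0→25
J5: 25→51
J4: 51→54
J8: 54→60
J1: 60→81
J2: 81→101
J9: 101→124
J6: 124→139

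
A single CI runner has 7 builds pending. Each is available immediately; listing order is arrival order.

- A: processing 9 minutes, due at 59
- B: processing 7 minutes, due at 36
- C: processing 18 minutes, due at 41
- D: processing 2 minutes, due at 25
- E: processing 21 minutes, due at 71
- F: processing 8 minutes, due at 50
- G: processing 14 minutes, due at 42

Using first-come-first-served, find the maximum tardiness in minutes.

FIFO (arrival order): A B C D E F G.
A: 0→9, due 59, tardiness 0
B: 9→16, due 36, tardiness 0
C: 16→34, due 41, tardiness 0
D: 34→36, due 25, tardiness 11
E: 36→57, due 71, tardiness 0
F: 57→65, due 50, tardiness 15
G: 65→79, due 42, tardiness 37
Maximum = 37.

37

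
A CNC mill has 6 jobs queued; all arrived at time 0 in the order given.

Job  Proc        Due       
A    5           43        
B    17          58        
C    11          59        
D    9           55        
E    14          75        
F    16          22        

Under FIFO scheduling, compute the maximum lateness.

50

FIFO (arrival order): A B C D E F.
A: 0→5, due 43, lateness -38
B: 5→22, due 58, lateness -36
C: 22→33, due 59, lateness -26
D: 33→42, due 55, lateness -13
E: 42→56, due 75, lateness -19
F: 56→72, due 22, lateness 50
Maximum = 50.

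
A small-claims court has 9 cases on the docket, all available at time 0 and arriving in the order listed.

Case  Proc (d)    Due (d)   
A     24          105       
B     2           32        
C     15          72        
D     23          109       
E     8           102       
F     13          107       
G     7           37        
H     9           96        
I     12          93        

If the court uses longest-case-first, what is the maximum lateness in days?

81

LPT (decreasing processing time): A D C F I H E G B.
A: 0→24, due 105, lateness -81
D: 24→47, due 109, lateness -62
C: 47→62, due 72, lateness -10
F: 62→75, due 107, lateness -32
I: 75→87, due 93, lateness -6
H: 87→96, due 96, lateness 0
E: 96→104, due 102, lateness 2
G: 104→111, due 37, lateness 74
B: 111→113, due 32, lateness 81
Maximum = 81.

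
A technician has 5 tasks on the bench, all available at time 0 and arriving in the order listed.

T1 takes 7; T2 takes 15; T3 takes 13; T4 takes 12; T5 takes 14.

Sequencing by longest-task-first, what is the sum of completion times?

201

LPT (decreasing processing time): T2 T5 T3 T4 T1.
T2: 0→15
T5: 15→29
T3: 29→42
T4: 42→54
T1: 54→61
Sum = 15+29+42+54+61 = 201.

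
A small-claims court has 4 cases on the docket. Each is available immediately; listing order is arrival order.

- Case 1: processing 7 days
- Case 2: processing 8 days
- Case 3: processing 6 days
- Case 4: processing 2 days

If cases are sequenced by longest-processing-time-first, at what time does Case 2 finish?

8

LPT (decreasing processing time): Case 2 Case 1 Case 3 Case 4.
Case 2: 0→8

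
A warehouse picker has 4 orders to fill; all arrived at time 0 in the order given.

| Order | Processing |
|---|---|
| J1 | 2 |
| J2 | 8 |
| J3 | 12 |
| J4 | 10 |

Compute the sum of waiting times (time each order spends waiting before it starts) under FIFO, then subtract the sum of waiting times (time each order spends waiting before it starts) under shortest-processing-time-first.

2

FIFO (arrival order): J1 J2 J3 J4.
J1: waits 0, runs 0→2
J2: waits 2, runs 2→10
J3: waits 10, runs 10→22
J4: waits 22, runs 22→32
Sum = 0+2+10+22 = 34.
SPT (increasing processing time): J1 J2 J4 J3.
J1: waits 0, runs 0→2
J2: waits 2, runs 2→10
J4: waits 10, runs 10→20
J3: waits 20, runs 20→32
Sum = 0+2+10+20 = 32.
Difference = 34 − 32 = 2.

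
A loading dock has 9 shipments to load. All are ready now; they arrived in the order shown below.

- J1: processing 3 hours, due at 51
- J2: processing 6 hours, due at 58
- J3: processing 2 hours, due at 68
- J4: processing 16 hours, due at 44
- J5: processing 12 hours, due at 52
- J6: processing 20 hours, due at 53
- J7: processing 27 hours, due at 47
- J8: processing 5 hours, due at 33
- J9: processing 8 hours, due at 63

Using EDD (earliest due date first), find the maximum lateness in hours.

34

EDD (increasing due date): J8 J4 J7 J1 J5 J6 J2 J9 J3.
J8: 0→5, due 33, lateness -28
J4: 5→21, due 44, lateness -23
J7: 21→48, due 47, lateness 1
J1: 48→51, due 51, lateness 0
J5: 51→63, due 52, lateness 11
J6: 63→83, due 53, lateness 30
J2: 83→89, due 58, lateness 31
J9: 89→97, due 63, lateness 34
J3: 97→99, due 68, lateness 31
Maximum = 34.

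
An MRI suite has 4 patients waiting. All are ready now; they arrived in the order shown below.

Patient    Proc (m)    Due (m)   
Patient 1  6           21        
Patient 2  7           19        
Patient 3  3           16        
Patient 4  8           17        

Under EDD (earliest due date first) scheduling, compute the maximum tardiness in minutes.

3

EDD (increasing due date): Patient 3 Patient 4 Patient 2 Patient 1.
Patient 3: 0→3, due 16, tardiness 0
Patient 4: 3→11, due 17, tardiness 0
Patient 2: 11→18, due 19, tardiness 0
Patient 1: 18→24, due 21, tardiness 3
Maximum = 3.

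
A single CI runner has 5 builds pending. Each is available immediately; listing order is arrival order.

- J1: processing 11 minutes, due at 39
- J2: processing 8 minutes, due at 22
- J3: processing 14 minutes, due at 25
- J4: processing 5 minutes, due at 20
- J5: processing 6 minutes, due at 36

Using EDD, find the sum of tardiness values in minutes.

EDD (increasing due date): J4 J2 J3 J5 J1.
J4: 0→5, due 20, tardiness 0
J2: 5→13, due 22, tardiness 0
J3: 13→27, due 25, tardiness 2
J5: 27→33, due 36, tardiness 0
J1: 33→44, due 39, tardiness 5
Sum = 0+0+2+0+5 = 7.

7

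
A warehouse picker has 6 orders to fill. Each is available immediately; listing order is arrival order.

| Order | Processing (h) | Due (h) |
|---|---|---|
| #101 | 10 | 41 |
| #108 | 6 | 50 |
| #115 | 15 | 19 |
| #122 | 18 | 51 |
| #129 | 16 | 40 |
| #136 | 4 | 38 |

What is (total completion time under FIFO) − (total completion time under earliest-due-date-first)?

6

FIFO (arrival order): #101 #108 #115 #122 #129 #136.
#101: 0→10
#108: 10→16
#115: 16→31
#122: 31→49
#129: 49→65
#136: 65→69
Sum = 10+16+31+49+65+69 = 240.
EDD (increasing due date): #115 #136 #129 #101 #108 #122.
#115: 0→15
#136: 15→19
#129: 19→35
#101: 35→45
#108: 45→51
#122: 51→69
Sum = 15+19+35+45+51+69 = 234.
Difference = 240 − 234 = 6.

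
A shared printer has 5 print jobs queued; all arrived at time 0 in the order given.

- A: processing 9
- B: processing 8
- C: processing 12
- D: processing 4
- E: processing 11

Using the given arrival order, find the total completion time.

FIFO (arrival order): A B C D E.
A: 0→9
B: 9→17
C: 17→29
D: 29→33
E: 33→44
Sum = 9+17+29+33+44 = 132.

132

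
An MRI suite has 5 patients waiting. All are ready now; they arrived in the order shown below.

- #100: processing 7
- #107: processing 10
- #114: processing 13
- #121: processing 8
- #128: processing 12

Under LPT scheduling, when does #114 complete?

LPT (decreasing processing time): #114 #128 #107 #121 #100.
#114: 0→13

13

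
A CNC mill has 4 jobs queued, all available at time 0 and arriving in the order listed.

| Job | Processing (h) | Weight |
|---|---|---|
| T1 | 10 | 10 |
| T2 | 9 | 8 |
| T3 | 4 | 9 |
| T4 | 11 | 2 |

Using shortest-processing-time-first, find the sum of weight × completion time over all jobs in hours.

438

SPT (increasing processing time): T3 T2 T1 T4.
T3: finishes 4, weight 9, w·C = 36
T2: finishes 13, weight 8, w·C = 104
T1: finishes 23, weight 10, w·C = 230
T4: finishes 34, weight 2, w·C = 68
Sum = 36+104+230+68 = 438.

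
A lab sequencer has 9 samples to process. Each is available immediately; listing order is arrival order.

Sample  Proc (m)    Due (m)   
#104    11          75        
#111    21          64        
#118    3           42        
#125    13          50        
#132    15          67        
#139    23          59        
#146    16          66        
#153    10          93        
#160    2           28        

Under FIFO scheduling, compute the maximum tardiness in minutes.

86

FIFO (arrival order): #104 #111 #118 #125 #132 #139 #146 #153 #160.
#104: 0→11, due 75, tardiness 0
#111: 11→32, due 64, tardiness 0
#118: 32→35, due 42, tardiness 0
#125: 35→48, due 50, tardiness 0
#132: 48→63, due 67, tardiness 0
#139: 63→86, due 59, tardiness 27
#146: 86→102, due 66, tardiness 36
#153: 102→112, due 93, tardiness 19
#160: 112→114, due 28, tardiness 86
Maximum = 86.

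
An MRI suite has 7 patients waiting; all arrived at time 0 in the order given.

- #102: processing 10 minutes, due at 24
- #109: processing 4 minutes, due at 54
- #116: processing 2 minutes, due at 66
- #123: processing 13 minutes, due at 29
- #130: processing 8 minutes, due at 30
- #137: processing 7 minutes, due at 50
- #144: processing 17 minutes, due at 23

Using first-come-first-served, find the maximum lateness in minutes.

FIFO (arrival order): #102 #109 #116 #123 #130 #137 #144.
#102: 0→10, due 24, lateness -14
#109: 10→14, due 54, lateness -40
#116: 14→16, due 66, lateness -50
#123: 16→29, due 29, lateness 0
#130: 29→37, due 30, lateness 7
#137: 37→44, due 50, lateness -6
#144: 44→61, due 23, lateness 38
Maximum = 38.

38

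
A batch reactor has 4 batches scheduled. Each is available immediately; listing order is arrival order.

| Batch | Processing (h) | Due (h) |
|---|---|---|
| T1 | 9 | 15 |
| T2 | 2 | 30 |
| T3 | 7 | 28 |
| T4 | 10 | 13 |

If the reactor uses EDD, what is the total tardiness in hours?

EDD (increasing due date): T4 T1 T3 T2.
T4: 0→10, due 13, tardiness 0
T1: 10→19, due 15, tardiness 4
T3: 19→26, due 28, tardiness 0
T2: 26→28, due 30, tardiness 0
Sum = 0+4+0+0 = 4.

4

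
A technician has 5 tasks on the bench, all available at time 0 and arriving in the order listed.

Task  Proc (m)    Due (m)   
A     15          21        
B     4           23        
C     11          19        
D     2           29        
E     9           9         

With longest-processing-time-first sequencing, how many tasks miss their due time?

LPT (decreasing processing time): A C E B D.
A: 0→15, due 21, tardiness 0
C: 15→26, due 19, tardiness 7
E: 26→35, due 9, tardiness 26
B: 35→39, due 23, tardiness 16
D: 39→41, due 29, tardiness 12
Late tasks: 4.

4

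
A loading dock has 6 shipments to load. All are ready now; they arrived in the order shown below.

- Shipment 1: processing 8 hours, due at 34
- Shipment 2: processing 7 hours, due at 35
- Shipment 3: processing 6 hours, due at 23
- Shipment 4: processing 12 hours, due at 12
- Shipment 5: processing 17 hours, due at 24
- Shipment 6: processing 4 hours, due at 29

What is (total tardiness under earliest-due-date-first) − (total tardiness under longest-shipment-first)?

EDD (increasing due date): Shipment 4 Shipment 3 Shipment 5 Shipment 6 Shipment 1 Shipment 2.
Shipment 4: 0→12, due 12, tardiness 0
Shipment 3: 12→18, due 23, tardiness 0
Shipment 5: 18→35, due 24, tardiness 11
Shipment 6: 35→39, due 29, tardiness 10
Shipment 1: 39→47, due 34, tardiness 13
Shipment 2: 47→54, due 35, tardiness 19
Sum = 0+0+11+10+13+19 = 53.
LPT (decreasing processing time): Shipment 5 Shipment 4 Shipment 1 Shipment 2 Shipment 3 Shipment 6.
Shipment 5: 0→17, due 24, tardiness 0
Shipment 4: 17→29, due 12, tardiness 17
Shipment 1: 29→37, due 34, tardiness 3
Shipment 2: 37→44, due 35, tardiness 9
Shipment 3: 44→50, due 23, tardiness 27
Shipment 6: 50→54, due 29, tardiness 25
Sum = 0+17+3+9+27+25 = 81.
Difference = 53 − 81 = -28.

-28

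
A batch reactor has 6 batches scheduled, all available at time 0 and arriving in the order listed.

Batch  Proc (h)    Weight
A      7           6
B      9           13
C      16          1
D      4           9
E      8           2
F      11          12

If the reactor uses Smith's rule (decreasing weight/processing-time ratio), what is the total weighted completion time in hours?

WSPT (decreasing weight/processing-time ratio): D B F A E C.
D: finishes 4, weight 9, w·C = 36
B: finishes 13, weight 13, w·C = 169
F: finishes 24, weight 12, w·C = 288
A: finishes 31, weight 6, w·C = 186
E: finishes 39, weight 2, w·C = 78
C: finishes 55, weight 1, w·C = 55
Sum = 36+169+288+186+78+55 = 812.

812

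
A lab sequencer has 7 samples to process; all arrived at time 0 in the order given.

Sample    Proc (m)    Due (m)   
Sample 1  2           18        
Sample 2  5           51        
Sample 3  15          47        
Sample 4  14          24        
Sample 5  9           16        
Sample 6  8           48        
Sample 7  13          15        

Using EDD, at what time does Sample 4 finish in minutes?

EDD (increasing due date): Sample 7 Sample 5 Sample 1 Sample 4 Sample 3 Sample 6 Sample 2.
Sample 7: 0→13
Sample 5: 13→22
Sample 1: 22→24
Sample 4: 24→38

38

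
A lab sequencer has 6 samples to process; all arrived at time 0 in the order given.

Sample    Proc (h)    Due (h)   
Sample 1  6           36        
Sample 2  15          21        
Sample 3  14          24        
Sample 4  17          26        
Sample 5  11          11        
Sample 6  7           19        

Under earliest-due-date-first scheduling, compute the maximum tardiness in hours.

38

EDD (increasing due date): Sample 5 Sample 6 Sample 2 Sample 3 Sample 4 Sample 1.
Sample 5: 0→11, due 11, tardiness 0
Sample 6: 11→18, due 19, tardiness 0
Sample 2: 18→33, due 21, tardiness 12
Sample 3: 33→47, due 24, tardiness 23
Sample 4: 47→64, due 26, tardiness 38
Sample 1: 64→70, due 36, tardiness 34
Maximum = 38.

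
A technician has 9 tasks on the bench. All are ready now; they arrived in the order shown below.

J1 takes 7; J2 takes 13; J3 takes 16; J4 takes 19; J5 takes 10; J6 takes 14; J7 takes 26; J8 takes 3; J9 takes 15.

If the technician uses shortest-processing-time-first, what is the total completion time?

SPT (increasing processing time): J8 J1 J5 J2 J6 J9 J3 J4 J7.
J8: 0→3
J1: 3→10
J5: 10→20
J2: 20→33
J6: 33→47
J9: 47→62
J3: 62→78
J4: 78→97
J7: 97→123
Sum = 3+10+20+33+47+62+78+97+123 = 473.

473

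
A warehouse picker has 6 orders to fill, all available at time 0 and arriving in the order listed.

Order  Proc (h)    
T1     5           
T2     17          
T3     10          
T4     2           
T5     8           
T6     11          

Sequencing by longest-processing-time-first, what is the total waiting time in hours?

LPT (decreasing processing time): T2 T6 T3 T5 T1 T4.
T2: waits 0, runs 0→17
T6: waits 17, runs 17→28
T3: waits 28, runs 28→38
T5: waits 38, runs 38→46
T1: waits 46, runs 46→51
T4: waits 51, runs 51→53
Sum = 0+17+28+38+46+51 = 180.

180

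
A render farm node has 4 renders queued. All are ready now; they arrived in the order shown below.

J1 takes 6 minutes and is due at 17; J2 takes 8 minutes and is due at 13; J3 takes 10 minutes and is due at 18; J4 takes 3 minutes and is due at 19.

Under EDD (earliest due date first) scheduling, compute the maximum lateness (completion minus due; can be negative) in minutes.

EDD (increasing due date): J2 J1 J3 J4.
J2: 0→8, due 13, lateness -5
J1: 8→14, due 17, lateness -3
J3: 14→24, due 18, lateness 6
J4: 24→27, due 19, lateness 8
Maximum = 8.

8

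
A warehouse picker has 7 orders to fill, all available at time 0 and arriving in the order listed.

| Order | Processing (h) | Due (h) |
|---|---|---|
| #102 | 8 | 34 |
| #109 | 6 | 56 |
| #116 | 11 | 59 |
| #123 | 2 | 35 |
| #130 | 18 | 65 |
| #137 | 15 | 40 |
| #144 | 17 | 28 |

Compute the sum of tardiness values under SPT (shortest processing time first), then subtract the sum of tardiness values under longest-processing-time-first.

-70

SPT (increasing processing time): #123 #109 #102 #116 #137 #144 #130.
#123: 0→2, due 35, tardiness 0
#109: 2→8, due 56, tardiness 0
#102: 8→16, due 34, tardiness 0
#116: 16→27, due 59, tardiness 0
#137: 27→42, due 40, tardiness 2
#144: 42→59, due 28, tardiness 31
#130: 59→77, due 65, tardiness 12
Sum = 0+0+0+0+2+31+12 = 45.
LPT (decreasing processing time): #130 #144 #137 #116 #102 #109 #123.
#130: 0→18, due 65, tardiness 0
#144: 18→35, due 28, tardiness 7
#137: 35→50, due 40, tardiness 10
#116: 50→61, due 59, tardiness 2
#102: 61→69, due 34, tardiness 35
#109: 69→75, due 56, tardiness 19
#123: 75→77, due 35, tardiness 42
Sum = 0+7+10+2+35+19+42 = 115.
Difference = 45 − 115 = -70.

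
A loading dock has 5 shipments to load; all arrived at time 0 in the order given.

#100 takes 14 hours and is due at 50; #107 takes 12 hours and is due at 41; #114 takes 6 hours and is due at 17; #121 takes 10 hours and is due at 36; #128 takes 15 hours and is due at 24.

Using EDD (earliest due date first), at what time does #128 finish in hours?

21

EDD (increasing due date): #114 #128 #121 #107 #100.
#114: 0→6
#128: 6→21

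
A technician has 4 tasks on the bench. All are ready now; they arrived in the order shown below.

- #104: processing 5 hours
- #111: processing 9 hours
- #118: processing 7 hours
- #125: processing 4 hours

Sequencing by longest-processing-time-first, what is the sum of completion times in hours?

LPT (decreasing processing time): #111 #118 #104 #125.
#111: 0→9
#118: 9→16
#104: 16→21
#125: 21→25
Sum = 9+16+21+25 = 71.

71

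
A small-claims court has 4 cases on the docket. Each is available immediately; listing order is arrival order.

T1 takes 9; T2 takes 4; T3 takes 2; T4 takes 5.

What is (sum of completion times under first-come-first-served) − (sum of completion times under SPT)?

FIFO (arrival order): T1 T2 T3 T4.
T1: 0→9
T2: 9→13
T3: 13→15
T4: 15→20
Sum = 9+13+15+20 = 57.
SPT (increasing processing time): T3 T2 T4 T1.
T3: 0→2
T2: 2→6
T4: 6→11
T1: 11→20
Sum = 2+6+11+20 = 39.
Difference = 57 − 39 = 18.

18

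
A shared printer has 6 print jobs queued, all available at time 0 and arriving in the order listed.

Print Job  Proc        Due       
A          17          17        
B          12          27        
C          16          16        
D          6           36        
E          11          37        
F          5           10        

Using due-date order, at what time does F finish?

5

EDD (increasing due date): F C A B D E.
F: 0→5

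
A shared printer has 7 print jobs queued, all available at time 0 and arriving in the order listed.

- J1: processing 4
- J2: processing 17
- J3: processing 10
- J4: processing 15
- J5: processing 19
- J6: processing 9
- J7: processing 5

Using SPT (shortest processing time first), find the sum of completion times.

241

SPT (increasing processing time): J1 J7 J6 J3 J4 J2 J5.
J1: 0→4
J7: 4→9
J6: 9→18
J3: 18→28
J4: 28→43
J2: 43→60
J5: 60→79
Sum = 4+9+18+28+43+60+79 = 241.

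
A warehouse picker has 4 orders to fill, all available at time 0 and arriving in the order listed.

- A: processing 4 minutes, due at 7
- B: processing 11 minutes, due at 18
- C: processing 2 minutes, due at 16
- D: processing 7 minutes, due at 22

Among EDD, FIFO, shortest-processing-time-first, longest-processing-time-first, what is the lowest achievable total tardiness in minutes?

2

EDD (increasing due date): A C B D.
A: 0→4, due 7, tardiness 0
C: 4→6, due 16, tardiness 0
B: 6→17, due 18, tardiness 0
D: 17→24, due 22, tardiness 2
Sum = 0+0+0+2 = 2.
FIFO (arrival order): A B C D.
A: 0→4, due 7, tardiness 0
B: 4→15, due 18, tardiness 0
C: 15→17, due 16, tardiness 1
D: 17→24, due 22, tardiness 2
Sum = 0+0+1+2 = 3.
SPT (increasing processing time): C A D B.
C: 0→2, due 16, tardiness 0
A: 2→6, due 7, tardiness 0
D: 6→13, due 22, tardiness 0
B: 13→24, due 18, tardiness 6
Sum = 0+0+0+6 = 6.
LPT (decreasing processing time): B D A C.
B: 0→11, due 18, tardiness 0
D: 11→18, due 22, tardiness 0
A: 18→22, due 7, tardiness 15
C: 22→24, due 16, tardiness 8
Sum = 0+0+15+8 = 23.
EDD 2, FIFO 3, SPT 6, LPT 23 → minimum 2.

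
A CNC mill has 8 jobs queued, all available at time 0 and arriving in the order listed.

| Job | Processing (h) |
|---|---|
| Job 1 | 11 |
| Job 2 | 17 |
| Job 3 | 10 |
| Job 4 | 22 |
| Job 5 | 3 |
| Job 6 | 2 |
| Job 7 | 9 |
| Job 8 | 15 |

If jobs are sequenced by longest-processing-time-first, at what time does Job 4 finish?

LPT (decreasing processing time): Job 4 Job 2 Job 8 Job 1 Job 3 Job 7 Job 5 Job 6.
Job 4: 0→22

22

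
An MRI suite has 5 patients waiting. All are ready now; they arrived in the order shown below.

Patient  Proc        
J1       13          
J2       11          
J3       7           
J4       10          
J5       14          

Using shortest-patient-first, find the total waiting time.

93

SPT (increasing processing time): J3 J4 J2 J1 J5.
J3: waits 0, runs 0→7
J4: waits 7, runs 7→17
J2: waits 17, runs 17→28
J1: waits 28, runs 28→41
J5: waits 41, runs 41→55
Sum = 0+7+17+28+41 = 93.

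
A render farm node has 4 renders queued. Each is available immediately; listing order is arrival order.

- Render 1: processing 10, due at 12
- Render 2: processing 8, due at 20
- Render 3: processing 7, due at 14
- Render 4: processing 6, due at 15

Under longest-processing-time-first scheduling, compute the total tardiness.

27

LPT (decreasing processing time): Render 1 Render 2 Render 3 Render 4.
Render 1: 0→10, due 12, tardiness 0
Render 2: 10→18, due 20, tardiness 0
Render 3: 18→25, due 14, tardiness 11
Render 4: 25→31, due 15, tardiness 16
Sum = 0+0+11+16 = 27.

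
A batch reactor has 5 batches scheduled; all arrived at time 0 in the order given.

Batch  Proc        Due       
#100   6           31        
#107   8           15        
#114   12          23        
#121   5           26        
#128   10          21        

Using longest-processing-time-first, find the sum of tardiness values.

LPT (decreasing processing time): #114 #128 #107 #100 #121.
#114: 0→12, due 23, tardiness 0
#128: 12→22, due 21, tardiness 1
#107: 22→30, due 15, tardiness 15
#100: 30→36, due 31, tardiness 5
#121: 36→41, due 26, tardiness 15
Sum = 0+1+15+5+15 = 36.

36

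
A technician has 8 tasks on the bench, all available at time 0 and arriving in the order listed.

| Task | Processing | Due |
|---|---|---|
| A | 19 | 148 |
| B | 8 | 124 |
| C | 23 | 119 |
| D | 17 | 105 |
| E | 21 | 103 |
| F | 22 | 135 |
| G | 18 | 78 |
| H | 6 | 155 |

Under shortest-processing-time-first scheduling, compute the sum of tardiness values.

15

SPT (increasing processing time): H B D G A E F C.
H: 0→6, due 155, tardiness 0
B: 6→14, due 124, tardiness 0
D: 14→31, due 105, tardiness 0
G: 31→49, due 78, tardiness 0
A: 49→68, due 148, tardiness 0
E: 68→89, due 103, tardiness 0
F: 89→111, due 135, tardiness 0
C: 111→134, due 119, tardiness 15
Sum = 0+0+0+0+0+0+0+15 = 15.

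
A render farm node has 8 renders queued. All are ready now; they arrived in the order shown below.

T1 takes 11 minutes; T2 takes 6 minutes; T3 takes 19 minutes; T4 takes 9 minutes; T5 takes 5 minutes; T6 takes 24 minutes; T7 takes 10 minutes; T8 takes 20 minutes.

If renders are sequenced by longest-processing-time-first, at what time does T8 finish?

LPT (decreasing processing time): T6 T8 T3 T1 T7 T4 T2 T5.
T6: 0→24
T8: 24→44

44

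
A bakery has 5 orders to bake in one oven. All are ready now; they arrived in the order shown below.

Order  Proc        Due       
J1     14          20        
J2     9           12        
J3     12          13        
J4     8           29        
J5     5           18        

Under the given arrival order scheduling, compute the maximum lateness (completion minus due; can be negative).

FIFO (arrival order): J1 J2 J3 J4 J5.
J1: 0→14, due 20, lateness -6
J2: 14→23, due 12, lateness 11
J3: 23→35, due 13, lateness 22
J4: 35→43, due 29, lateness 14
J5: 43→48, due 18, lateness 30
Maximum = 30.

30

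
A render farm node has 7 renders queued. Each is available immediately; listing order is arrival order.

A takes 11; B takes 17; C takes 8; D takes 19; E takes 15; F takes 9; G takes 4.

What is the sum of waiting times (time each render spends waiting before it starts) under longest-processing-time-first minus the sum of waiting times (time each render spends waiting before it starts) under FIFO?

39

LPT (decreasing processing time): D B E A F C G.
D: waits 0, runs 0→19
B: waits 19, runs 19→36
E: waits 36, runs 36→51
A: waits 51, runs 51→62
F: waits 62, runs 62→71
C: waits 71, runs 71→79
G: waits 79, runs 79→83
Sum = 0+19+36+51+62+71+79 = 318.
FIFO (arrival order): A B C D E F G.
A: waits 0, runs 0→11
B: waits 11, runs 11→28
C: waits 28, runs 28→36
D: waits 36, runs 36→55
E: waits 55, runs 55→70
F: waits 70, runs 70→79
G: waits 79, runs 79→83
Sum = 0+11+28+36+55+70+79 = 279.
Difference = 318 − 279 = 39.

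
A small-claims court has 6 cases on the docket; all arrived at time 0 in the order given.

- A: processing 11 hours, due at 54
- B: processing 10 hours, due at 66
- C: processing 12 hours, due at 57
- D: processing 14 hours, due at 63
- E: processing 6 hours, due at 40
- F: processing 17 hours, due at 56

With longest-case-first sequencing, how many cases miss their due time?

1

LPT (decreasing processing time): F D C A B E.
F: 0→17, due 56, tardiness 0
D: 17→31, due 63, tardiness 0
C: 31→43, due 57, tardiness 0
A: 43→54, due 54, tardiness 0
B: 54→64, due 66, tardiness 0
E: 64→70, due 40, tardiness 30
Late cases: 1.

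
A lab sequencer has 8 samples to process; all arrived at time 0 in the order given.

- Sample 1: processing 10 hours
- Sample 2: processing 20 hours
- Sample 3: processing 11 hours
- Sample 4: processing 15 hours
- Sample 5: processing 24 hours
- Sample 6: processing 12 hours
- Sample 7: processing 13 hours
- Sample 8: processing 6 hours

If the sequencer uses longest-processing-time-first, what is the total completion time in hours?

594

LPT (decreasing processing time): Sample 5 Sample 2 Sample 4 Sample 7 Sample 6 Sample 3 Sample 1 Sample 8.
Sample 5: 0→24
Sample 2: 24→44
Sample 4: 44→59
Sample 7: 59→72
Sample 6: 72→84
Sample 3: 84→95
Sample 1: 95→105
Sample 8: 105→111
Sum = 24+44+59+72+84+95+105+111 = 594.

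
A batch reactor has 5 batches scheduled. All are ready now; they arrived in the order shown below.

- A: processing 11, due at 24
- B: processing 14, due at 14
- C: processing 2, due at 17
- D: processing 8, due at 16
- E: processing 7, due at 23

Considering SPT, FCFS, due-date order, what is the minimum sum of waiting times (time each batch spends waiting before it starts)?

56

SPT (increasing processing time): C E D A B.
C: waits 0, runs 0→2
E: waits 2, runs 2→9
D: waits 9, runs 9→17
A: waits 17, runs 17→28
B: waits 28, runs 28→42
Sum = 0+2+9+17+28 = 56.
FIFO (arrival order): A B C D E.
A: waits 0, runs 0→11
B: waits 11, runs 11→25
C: waits 25, runs 25→27
D: waits 27, runs 27→35
E: waits 35, runs 35→42
Sum = 0+11+25+27+35 = 98.
EDD (increasing due date): B D C E A.
B: waits 0, runs 0→14
D: waits 14, runs 14→22
C: waits 22, runs 22→24
E: waits 24, runs 24→31
A: waits 31, runs 31→42
Sum = 0+14+22+24+31 = 91.
SPT 56, FIFO 98, EDD 91 → minimum 56.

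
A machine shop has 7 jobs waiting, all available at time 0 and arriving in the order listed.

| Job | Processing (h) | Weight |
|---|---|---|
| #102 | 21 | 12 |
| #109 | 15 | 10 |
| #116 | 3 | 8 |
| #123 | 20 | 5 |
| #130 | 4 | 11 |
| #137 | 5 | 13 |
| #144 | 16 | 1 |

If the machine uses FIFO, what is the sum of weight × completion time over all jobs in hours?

2880

FIFO (arrival order): #102 #109 #116 #123 #130 #137 #144.
#102: finishes 21, weight 12, w·C = 252
#109: finishes 36, weight 10, w·C = 360
#116: finishes 39, weight 8, w·C = 312
#123: finishes 59, weight 5, w·C = 295
#130: finishes 63, weight 11, w·C = 693
#137: finishes 68, weight 13, w·C = 884
#144: finishes 84, weight 1, w·C = 84
Sum = 252+360+312+295+693+884+84 = 2880.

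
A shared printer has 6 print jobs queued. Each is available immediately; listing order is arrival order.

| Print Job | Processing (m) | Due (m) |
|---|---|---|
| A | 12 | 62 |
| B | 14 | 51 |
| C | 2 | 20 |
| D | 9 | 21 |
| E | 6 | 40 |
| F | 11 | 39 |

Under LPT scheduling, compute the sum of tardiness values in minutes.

LPT (decreasing processing time): B A F D E C.
B: 0→14, due 51, tardiness 0
A: 14→26, due 62, tardiness 0
F: 26→37, due 39, tardiness 0
D: 37→46, due 21, tardiness 25
E: 46→52, due 40, tardiness 12
C: 52→54, due 20, tardiness 34
Sum = 0+0+0+25+12+34 = 71.

71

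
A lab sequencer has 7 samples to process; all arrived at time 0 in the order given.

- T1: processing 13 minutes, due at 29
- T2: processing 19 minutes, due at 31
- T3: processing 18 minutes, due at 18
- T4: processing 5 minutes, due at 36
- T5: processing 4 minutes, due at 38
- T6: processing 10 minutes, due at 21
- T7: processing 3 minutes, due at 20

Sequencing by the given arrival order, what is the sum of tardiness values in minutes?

173

FIFO (arrival order): T1 T2 T3 T4 T5 T6 T7.
T1: 0→13, due 29, tardiness 0
T2: 13→32, due 31, tardiness 1
T3: 32→50, due 18, tardiness 32
T4: 50→55, due 36, tardiness 19
T5: 55→59, due 38, tardiness 21
T6: 59→69, due 21, tardiness 48
T7: 69→72, due 20, tardiness 52
Sum = 0+1+32+19+21+48+52 = 173.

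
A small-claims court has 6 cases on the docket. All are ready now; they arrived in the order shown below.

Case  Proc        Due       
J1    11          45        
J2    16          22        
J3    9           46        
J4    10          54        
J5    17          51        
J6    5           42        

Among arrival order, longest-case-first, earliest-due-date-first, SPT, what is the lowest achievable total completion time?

FIFO (arrival order): J1 J2 J3 J4 J5 J6.
J1: 0→11
J2: 11→27
J3: 27→36
J4: 36→46
J5: 46→63
J6: 63→68
Sum = 11+27+36+46+63+68 = 251.
LPT (decreasing processing time): J5 J2 J1 J4 J3 J6.
J5: 0→17
J2: 17→33
J1: 33→44
J4: 44→54
J3: 54→63
J6: 63→68
Sum = 17+33+44+54+63+68 = 279.
EDD (increasing due date): J2 J6 J1 J3 J5 J4.
J2: 0→16
J6: 16→21
J1: 21→32
J3: 32→41
J5: 41→58
J4: 58→68
Sum = 16+21+32+41+58+68 = 236.
SPT (increasing processing time): J6 J3 J4 J1 J2 J5.
J6: 0→5
J3: 5→14
J4: 14→24
J1: 24→35
J2: 35→51
J5: 51→68
Sum = 5+14+24+35+51+68 = 197.
FIFO 251, LPT 279, EDD 236, SPT 197 → minimum 197.

197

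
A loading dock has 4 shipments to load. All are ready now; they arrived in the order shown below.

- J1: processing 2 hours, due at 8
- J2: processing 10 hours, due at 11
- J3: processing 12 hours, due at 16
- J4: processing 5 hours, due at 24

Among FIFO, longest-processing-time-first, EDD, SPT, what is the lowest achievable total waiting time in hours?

FIFO (arrival order): J1 J2 J3 J4.
J1: waits 0, runs 0→2
J2: waits 2, runs 2→12
J3: waits 12, runs 12→24
J4: waits 24, runs 24→29
Sum = 0+2+12+24 = 38.
LPT (decreasing processing time): J3 J2 J4 J1.
J3: waits 0, runs 0→12
J2: waits 12, runs 12→22
J4: waits 22, runs 22→27
J1: waits 27, runs 27→29
Sum = 0+12+22+27 = 61.
EDD (increasing due date): J1 J2 J3 J4.
J1: waits 0, runs 0→2
J2: waits 2, runs 2→12
J3: waits 12, runs 12→24
J4: waits 24, runs 24→29
Sum = 0+2+12+24 = 38.
SPT (increasing processing time): J1 J4 J2 J3.
J1: waits 0, runs 0→2
J4: waits 2, runs 2→7
J2: waits 7, runs 7→17
J3: waits 17, runs 17→29
Sum = 0+2+7+17 = 26.
FIFO 38, LPT 61, EDD 38, SPT 26 → minimum 26.

26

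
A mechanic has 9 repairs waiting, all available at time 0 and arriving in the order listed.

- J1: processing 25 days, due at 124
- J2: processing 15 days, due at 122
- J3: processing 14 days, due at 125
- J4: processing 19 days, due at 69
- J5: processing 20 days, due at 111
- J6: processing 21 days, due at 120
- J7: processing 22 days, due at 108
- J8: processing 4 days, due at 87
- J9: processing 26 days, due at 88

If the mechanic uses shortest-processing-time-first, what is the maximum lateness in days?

78

SPT (increasing processing time): J8 J3 J2 J4 J5 J6 J7 J1 J9.
J8: 0→4, due 87, lateness -83
J3: 4→18, due 125, lateness -107
J2: 18→33, due 122, lateness -89
J4: 33→52, due 69, lateness -17
J5: 52→72, due 111, lateness -39
J6: 72→93, due 120, lateness -27
J7: 93→115, due 108, lateness 7
J1: 115→140, due 124, lateness 16
J9: 140→166, due 88, lateness 78
Maximum = 78.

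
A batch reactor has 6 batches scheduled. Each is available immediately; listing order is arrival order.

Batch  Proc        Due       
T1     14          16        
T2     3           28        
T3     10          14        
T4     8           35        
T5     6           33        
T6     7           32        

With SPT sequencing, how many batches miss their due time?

2

SPT (increasing processing time): T2 T5 T6 T4 T3 T1.
T2: 0→3, due 28, tardiness 0
T5: 3→9, due 33, tardiness 0
T6: 9→16, due 32, tardiness 0
T4: 16→24, due 35, tardiness 0
T3: 24→34, due 14, tardiness 20
T1: 34→48, due 16, tardiness 32
Late batches: 2.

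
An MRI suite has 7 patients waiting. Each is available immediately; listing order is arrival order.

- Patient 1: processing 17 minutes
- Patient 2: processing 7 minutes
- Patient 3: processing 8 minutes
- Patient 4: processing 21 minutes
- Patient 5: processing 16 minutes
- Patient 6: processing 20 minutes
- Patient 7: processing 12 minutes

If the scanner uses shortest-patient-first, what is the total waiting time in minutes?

232

SPT (increasing processing time): Patient 2 Patient 3 Patient 7 Patient 5 Patient 1 Patient 6 Patient 4.
Patient 2: waits 0, runs 0→7
Patient 3: waits 7, runs 7→15
Patient 7: waits 15, runs 15→27
Patient 5: waits 27, runs 27→43
Patient 1: waits 43, runs 43→60
Patient 6: waits 60, runs 60→80
Patient 4: waits 80, runs 80→101
Sum = 0+7+15+27+43+60+80 = 232.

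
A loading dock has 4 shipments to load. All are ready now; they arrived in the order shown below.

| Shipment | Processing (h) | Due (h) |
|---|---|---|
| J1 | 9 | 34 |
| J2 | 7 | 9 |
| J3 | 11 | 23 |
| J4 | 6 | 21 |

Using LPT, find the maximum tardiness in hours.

LPT (decreasing processing time): J3 J1 J2 J4.
J3: 0→11, due 23, tardiness 0
J1: 11→20, due 34, tardiness 0
J2: 20→27, due 9, tardiness 18
J4: 27→33, due 21, tardiness 12
Maximum = 18.

18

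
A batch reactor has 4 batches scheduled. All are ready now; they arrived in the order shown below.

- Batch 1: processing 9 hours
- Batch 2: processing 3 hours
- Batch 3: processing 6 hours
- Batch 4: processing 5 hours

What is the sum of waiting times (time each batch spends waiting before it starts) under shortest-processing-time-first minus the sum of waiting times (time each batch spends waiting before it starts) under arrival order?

-14

SPT (increasing processing time): Batch 2 Batch 4 Batch 3 Batch 1.
Batch 2: waits 0, runs 0→3
Batch 4: waits 3, runs 3→8
Batch 3: waits 8, runs 8→14
Batch 1: waits 14, runs 14→23
Sum = 0+3+8+14 = 25.
FIFO (arrival order): Batch 1 Batch 2 Batch 3 Batch 4.
Batch 1: waits 0, runs 0→9
Batch 2: waits 9, runs 9→12
Batch 3: waits 12, runs 12→18
Batch 4: waits 18, runs 18→23
Sum = 0+9+12+18 = 39.
Difference = 25 − 39 = -14.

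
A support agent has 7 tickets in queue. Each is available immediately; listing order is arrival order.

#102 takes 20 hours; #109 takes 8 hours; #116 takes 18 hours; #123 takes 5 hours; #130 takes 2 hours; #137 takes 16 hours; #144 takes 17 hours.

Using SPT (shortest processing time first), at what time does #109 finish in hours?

SPT (increasing processing time): #130 #123 #109 #137 #144 #116 #102.
#130: 0→2
#123: 2→7
#109: 7→15

15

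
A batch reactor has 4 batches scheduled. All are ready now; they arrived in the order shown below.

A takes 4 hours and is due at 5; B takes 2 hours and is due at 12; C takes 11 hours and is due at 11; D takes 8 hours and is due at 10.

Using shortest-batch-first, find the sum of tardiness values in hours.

SPT (increasing processing time): B A D C.
B: 0→2, due 12, tardiness 0
A: 2→6, due 5, tardiness 1
D: 6→14, due 10, tardiness 4
C: 14→25, due 11, tardiness 14
Sum = 0+1+4+14 = 19.

19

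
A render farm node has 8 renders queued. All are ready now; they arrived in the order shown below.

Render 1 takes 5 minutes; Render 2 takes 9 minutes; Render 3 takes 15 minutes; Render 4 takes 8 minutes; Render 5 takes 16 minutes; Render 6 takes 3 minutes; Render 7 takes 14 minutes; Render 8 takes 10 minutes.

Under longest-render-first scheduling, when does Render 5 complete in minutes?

LPT (decreasing processing time): Render 5 Render 3 Render 7 Render 8 Render 2 Render 4 Render 1 Render 6.
Render 5: 0→16

16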